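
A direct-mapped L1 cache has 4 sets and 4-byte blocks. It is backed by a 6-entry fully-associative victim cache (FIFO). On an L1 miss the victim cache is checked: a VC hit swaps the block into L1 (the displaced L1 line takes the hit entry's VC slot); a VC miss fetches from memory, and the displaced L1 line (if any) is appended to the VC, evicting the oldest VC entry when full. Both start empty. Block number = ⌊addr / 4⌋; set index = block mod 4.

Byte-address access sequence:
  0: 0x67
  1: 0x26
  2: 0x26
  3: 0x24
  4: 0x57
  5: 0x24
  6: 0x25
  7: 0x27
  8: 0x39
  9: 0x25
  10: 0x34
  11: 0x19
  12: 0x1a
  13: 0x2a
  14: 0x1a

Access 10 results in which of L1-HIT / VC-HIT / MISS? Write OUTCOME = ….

OUTCOME = MISS

0: 0x67 (blk 25, set 1) → MISS  vc=[]
1: 0x26 (blk 9, set 1) → MISS  vc=[25]
2: 0x26 (blk 9, set 1) → L1-HIT  vc=[25]
3: 0x24 (blk 9, set 1) → L1-HIT  vc=[25]
4: 0x57 (blk 21, set 1) → MISS  vc=[25, 9]
5: 0x24 (blk 9, set 1) → VC-HIT  vc=[25, 21]
6: 0x25 (blk 9, set 1) → L1-HIT  vc=[25, 21]
7: 0x27 (blk 9, set 1) → L1-HIT  vc=[25, 21]
8: 0x39 (blk 14, set 2) → MISS  vc=[25, 21]
9: 0x25 (blk 9, set 1) → L1-HIT  vc=[25, 21]
10: 0x34 (blk 13, set 1) → MISS  vc=[25, 21, 9]
11: 0x19 (blk 6, set 2) → MISS  vc=[25, 21, 9, 14]
12: 0x1a (blk 6, set 2) → L1-HIT  vc=[25, 21, 9, 14]
13: 0x2a (blk 10, set 2) → MISS  vc=[25, 21, 9, 14, 6]
14: 0x1a (blk 6, set 2) → VC-HIT  vc=[25, 21, 9, 14, 10]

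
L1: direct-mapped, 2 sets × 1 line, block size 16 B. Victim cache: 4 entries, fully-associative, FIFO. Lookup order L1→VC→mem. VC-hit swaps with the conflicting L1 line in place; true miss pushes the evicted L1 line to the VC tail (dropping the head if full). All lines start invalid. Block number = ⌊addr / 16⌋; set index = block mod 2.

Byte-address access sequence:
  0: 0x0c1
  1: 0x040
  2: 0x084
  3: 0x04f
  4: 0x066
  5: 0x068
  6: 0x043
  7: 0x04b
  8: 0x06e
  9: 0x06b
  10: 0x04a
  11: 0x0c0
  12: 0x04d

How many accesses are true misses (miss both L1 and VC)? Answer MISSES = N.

MISSES = 4

#0 0xc1→b12/s0 MISS; vc=[]
#1 0x40→b4/s0 MISS; vc=[12]
#2 0x84→b8/s0 MISS; vc=[12,4]
#3 0x4f→b4/s0 VC-HIT; vc=[12,8]
#4 0x66→b6/s0 MISS; vc=[12,8,4]
#5 0x68→b6/s0 L1-HIT; vc=[12,8,4]
#6 0x43→b4/s0 VC-HIT; vc=[12,8,6]
#7 0x4b→b4/s0 L1-HIT; vc=[12,8,6]
#8 0x6e→b6/s0 VC-HIT; vc=[12,8,4]
#9 0x6b→b6/s0 L1-HIT; vc=[12,8,4]
#10 0x4a→b4/s0 VC-HIT; vc=[12,8,6]
#11 0xc0→b12/s0 VC-HIT; vc=[4,8,6]
#12 0x4d→b4/s0 VC-HIT; vc=[12,8,6]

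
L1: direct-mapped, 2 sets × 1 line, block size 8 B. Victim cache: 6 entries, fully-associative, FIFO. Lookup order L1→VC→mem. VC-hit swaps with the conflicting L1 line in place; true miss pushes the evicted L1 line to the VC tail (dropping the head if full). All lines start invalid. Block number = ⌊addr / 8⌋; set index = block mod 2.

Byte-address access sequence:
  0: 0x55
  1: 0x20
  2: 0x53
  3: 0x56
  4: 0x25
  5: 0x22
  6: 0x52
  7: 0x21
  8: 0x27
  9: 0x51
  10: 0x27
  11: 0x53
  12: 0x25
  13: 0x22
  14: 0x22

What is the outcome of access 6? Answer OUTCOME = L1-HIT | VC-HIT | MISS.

OUTCOME = VC-HIT

#0 0x55→b10/s0 MISS; vc=[]
#1 0x20→b4/s0 MISS; vc=[10]
#2 0x53→b10/s0 VC-HIT; vc=[4]
#3 0x56→b10/s0 L1-HIT; vc=[4]
#4 0x25→b4/s0 VC-HIT; vc=[10]
#5 0x22→b4/s0 L1-HIT; vc=[10]
#6 0x52→b10/s0 VC-HIT; vc=[4]
#7 0x21→b4/s0 VC-HIT; vc=[10]
#8 0x27→b4/s0 L1-HIT; vc=[10]
#9 0x51→b10/s0 VC-HIT; vc=[4]
#10 0x27→b4/s0 VC-HIT; vc=[10]
#11 0x53→b10/s0 VC-HIT; vc=[4]
#12 0x25→b4/s0 VC-HIT; vc=[10]
#13 0x22→b4/s0 L1-HIT; vc=[10]
#14 0x22→b4/s0 L1-HIT; vc=[10]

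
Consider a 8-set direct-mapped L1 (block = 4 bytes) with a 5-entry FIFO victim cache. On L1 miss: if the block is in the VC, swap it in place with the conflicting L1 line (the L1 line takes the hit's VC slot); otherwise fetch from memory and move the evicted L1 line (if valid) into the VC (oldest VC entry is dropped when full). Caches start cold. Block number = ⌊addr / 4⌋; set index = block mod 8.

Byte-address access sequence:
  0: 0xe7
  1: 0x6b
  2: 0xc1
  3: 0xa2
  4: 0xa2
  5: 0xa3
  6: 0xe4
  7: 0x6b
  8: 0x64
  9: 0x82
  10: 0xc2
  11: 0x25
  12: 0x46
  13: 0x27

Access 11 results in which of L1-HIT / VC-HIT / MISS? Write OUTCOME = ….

OUTCOME = MISS

  [0] addr=0xe7 blk=57 s=1: MISS | VC []
  [1] addr=0x6b blk=26 s=2: MISS | VC []
  [2] addr=0xc1 blk=48 s=0: MISS | VC []
  [3] addr=0xa2 blk=40 s=0: MISS | VC [48]
  [4] addr=0xa2 blk=40 s=0: L1-HIT | VC [48]
  [5] addr=0xa3 blk=40 s=0: L1-HIT | VC [48]
  [6] addr=0xe4 blk=57 s=1: L1-HIT | VC [48]
  [7] addr=0x6b blk=26 s=2: L1-HIT | VC [48]
  [8] addr=0x64 blk=25 s=1: MISS | VC [48, 57]
  [9] addr=0x82 blk=32 s=0: MISS | VC [48, 57, 40]
  [10] addr=0xc2 blk=48 s=0: VC-HIT | VC [32, 57, 40]
  [11] addr=0x25 blk=9 s=1: MISS | VC [32, 57, 40, 25]
  [12] addr=0x46 blk=17 s=1: MISS | VC [32, 57, 40, 25, 9]
  [13] addr=0x27 blk=9 s=1: VC-HIT | VC [32, 57, 40, 25, 17]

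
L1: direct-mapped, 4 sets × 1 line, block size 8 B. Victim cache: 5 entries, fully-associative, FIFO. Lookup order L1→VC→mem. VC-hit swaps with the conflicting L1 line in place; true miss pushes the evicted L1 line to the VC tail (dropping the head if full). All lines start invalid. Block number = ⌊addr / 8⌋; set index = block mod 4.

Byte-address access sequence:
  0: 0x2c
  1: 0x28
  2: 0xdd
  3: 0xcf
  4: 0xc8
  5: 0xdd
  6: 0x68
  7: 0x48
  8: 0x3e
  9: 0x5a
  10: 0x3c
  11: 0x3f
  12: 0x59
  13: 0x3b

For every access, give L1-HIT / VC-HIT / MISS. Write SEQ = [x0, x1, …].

SEQ = [MISS, L1-HIT, MISS, MISS, L1-HIT, L1-HIT, MISS, MISS, MISS, MISS, VC-HIT, L1-HIT, VC-HIT, VC-HIT]

  [0] addr=0x2c blk=5 s=1: MISS | VC []
  [1] addr=0x28 blk=5 s=1: L1-HIT | VC []
  [2] addr=0xdd blk=27 s=3: MISS | VC []
  [3] addr=0xcf blk=25 s=1: MISS | VC [5]
  [4] addr=0xc8 blk=25 s=1: L1-HIT | VC [5]
  [5] addr=0xdd blk=27 s=3: L1-HIT | VC [5]
  [6] addr=0x68 blk=13 s=1: MISS | VC [5, 25]
  [7] addr=0x48 blk=9 s=1: MISS | VC [5, 25, 13]
  [8] addr=0x3e blk=7 s=3: MISS | VC [5, 25, 13, 27]
  [9] addr=0x5a blk=11 s=3: MISS | VC [5, 25, 13, 27, 7]
  [10] addr=0x3c blk=7 s=3: VC-HIT | VC [5, 25, 13, 27, 11]
  [11] addr=0x3f blk=7 s=3: L1-HIT | VC [5, 25, 13, 27, 11]
  [12] addr=0x59 blk=11 s=3: VC-HIT | VC [5, 25, 13, 27, 7]
  [13] addr=0x3b blk=7 s=3: VC-HIT | VC [5, 25, 13, 27, 11]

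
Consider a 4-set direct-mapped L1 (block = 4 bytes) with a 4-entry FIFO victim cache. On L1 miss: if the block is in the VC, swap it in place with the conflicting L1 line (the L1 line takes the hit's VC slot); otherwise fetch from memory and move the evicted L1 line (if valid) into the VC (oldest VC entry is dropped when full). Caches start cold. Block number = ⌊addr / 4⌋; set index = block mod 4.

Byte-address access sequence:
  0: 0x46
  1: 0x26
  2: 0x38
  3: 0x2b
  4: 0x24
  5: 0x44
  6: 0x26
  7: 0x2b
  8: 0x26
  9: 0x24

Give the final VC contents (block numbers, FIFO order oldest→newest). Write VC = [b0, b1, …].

VC = [17, 14]

0: 0x46 (blk 17, set 1) → MISS  vc=[]
1: 0x26 (blk 9, set 1) → MISS  vc=[17]
2: 0x38 (blk 14, set 2) → MISS  vc=[17]
3: 0x2b (blk 10, set 2) → MISS  vc=[17, 14]
4: 0x24 (blk 9, set 1) → L1-HIT  vc=[17, 14]
5: 0x44 (blk 17, set 1) → VC-HIT  vc=[9, 14]
6: 0x26 (blk 9, set 1) → VC-HIT  vc=[17, 14]
7: 0x2b (blk 10, set 2) → L1-HIT  vc=[17, 14]
8: 0x26 (blk 9, set 1) → L1-HIT  vc=[17, 14]
9: 0x24 (blk 9, set 1) → L1-HIT  vc=[17, 14]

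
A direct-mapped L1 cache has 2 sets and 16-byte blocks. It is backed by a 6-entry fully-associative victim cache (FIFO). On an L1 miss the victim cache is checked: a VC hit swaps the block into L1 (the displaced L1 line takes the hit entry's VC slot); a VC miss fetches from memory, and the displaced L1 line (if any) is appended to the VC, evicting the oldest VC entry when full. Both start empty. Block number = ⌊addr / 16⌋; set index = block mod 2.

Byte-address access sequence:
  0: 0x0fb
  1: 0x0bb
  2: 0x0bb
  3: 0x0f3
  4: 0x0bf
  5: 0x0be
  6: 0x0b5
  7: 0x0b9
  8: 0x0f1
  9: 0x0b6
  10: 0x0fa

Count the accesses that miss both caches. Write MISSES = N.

MISSES = 2

0: 0xfb (blk 15, set 1) → MISS  vc=[]
1: 0xbb (blk 11, set 1) → MISS  vc=[15]
2: 0xbb (blk 11, set 1) → L1-HIT  vc=[15]
3: 0xf3 (blk 15, set 1) → VC-HIT  vc=[11]
4: 0xbf (blk 11, set 1) → VC-HIT  vc=[15]
5: 0xbe (blk 11, set 1) → L1-HIT  vc=[15]
6: 0xb5 (blk 11, set 1) → L1-HIT  vc=[15]
7: 0xb9 (blk 11, set 1) → L1-HIT  vc=[15]
8: 0xf1 (blk 15, set 1) → VC-HIT  vc=[11]
9: 0xb6 (blk 11, set 1) → VC-HIT  vc=[15]
10: 0xfa (blk 15, set 1) → VC-HIT  vc=[11]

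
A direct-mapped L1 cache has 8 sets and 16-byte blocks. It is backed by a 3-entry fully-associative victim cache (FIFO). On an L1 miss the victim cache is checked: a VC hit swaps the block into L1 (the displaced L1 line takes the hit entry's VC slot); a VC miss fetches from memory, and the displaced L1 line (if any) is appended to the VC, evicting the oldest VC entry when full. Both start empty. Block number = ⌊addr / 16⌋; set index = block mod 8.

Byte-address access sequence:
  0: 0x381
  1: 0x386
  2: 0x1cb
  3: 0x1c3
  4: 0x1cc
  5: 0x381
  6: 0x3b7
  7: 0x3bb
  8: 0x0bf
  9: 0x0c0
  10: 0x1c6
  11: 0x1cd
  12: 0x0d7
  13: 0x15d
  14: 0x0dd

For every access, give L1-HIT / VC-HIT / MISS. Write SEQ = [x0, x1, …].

0: 0x381 (blk 56, set 0) → MISS  vc=[]
1: 0x386 (blk 56, set 0) → L1-HIT  vc=[]
2: 0x1cb (blk 28, set 4) → MISS  vc=[]
3: 0x1c3 (blk 28, set 4) → L1-HIT  vc=[]
4: 0x1cc (blk 28, set 4) → L1-HIT  vc=[]
5: 0x381 (blk 56, set 0) → L1-HIT  vc=[]
6: 0x3b7 (blk 59, set 3) → MISS  vc=[]
7: 0x3bb (blk 59, set 3) → L1-HIT  vc=[]
8: 0xbf (blk 11, set 3) → MISS  vc=[59]
9: 0xc0 (blk 12, set 4) → MISS  vc=[59, 28]
10: 0x1c6 (blk 28, set 4) → VC-HIT  vc=[59, 12]
11: 0x1cd (blk 28, set 4) → L1-HIT  vc=[59, 12]
12: 0xd7 (blk 13, set 5) → MISS  vc=[59, 12]
13: 0x15d (blk 21, set 5) → MISS  vc=[59, 12, 13]
14: 0xdd (blk 13, set 5) → VC-HIT  vc=[59, 12, 21]

SEQ = [MISS, L1-HIT, MISS, L1-HIT, L1-HIT, L1-HIT, MISS, L1-HIT, MISS, MISS, VC-HIT, L1-HIT, MISS, MISS, VC-HIT]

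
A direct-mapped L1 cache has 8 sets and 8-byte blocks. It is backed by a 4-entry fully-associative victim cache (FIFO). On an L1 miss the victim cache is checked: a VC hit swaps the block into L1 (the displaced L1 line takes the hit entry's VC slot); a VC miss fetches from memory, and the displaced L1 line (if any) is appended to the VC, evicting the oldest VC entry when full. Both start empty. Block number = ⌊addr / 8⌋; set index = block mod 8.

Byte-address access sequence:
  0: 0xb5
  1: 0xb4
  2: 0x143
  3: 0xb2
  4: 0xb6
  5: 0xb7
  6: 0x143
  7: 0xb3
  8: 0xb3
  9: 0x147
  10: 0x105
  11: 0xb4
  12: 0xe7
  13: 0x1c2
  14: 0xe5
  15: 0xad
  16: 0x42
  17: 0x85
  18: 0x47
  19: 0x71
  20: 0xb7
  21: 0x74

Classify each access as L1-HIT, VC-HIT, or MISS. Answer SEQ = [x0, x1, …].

SEQ = [MISS, L1-HIT, MISS, L1-HIT, L1-HIT, L1-HIT, L1-HIT, L1-HIT, L1-HIT, L1-HIT, MISS, L1-HIT, MISS, MISS, L1-HIT, MISS, MISS, MISS, VC-HIT, MISS, VC-HIT, VC-HIT]

#0 0xb5→b22/s6 MISS; vc=[]
#1 0xb4→b22/s6 L1-HIT; vc=[]
#2 0x143→b40/s0 MISS; vc=[]
#3 0xb2→b22/s6 L1-HIT; vc=[]
#4 0xb6→b22/s6 L1-HIT; vc=[]
#5 0xb7→b22/s6 L1-HIT; vc=[]
#6 0x143→b40/s0 L1-HIT; vc=[]
#7 0xb3→b22/s6 L1-HIT; vc=[]
#8 0xb3→b22/s6 L1-HIT; vc=[]
#9 0x147→b40/s0 L1-HIT; vc=[]
#10 0x105→b32/s0 MISS; vc=[40]
#11 0xb4→b22/s6 L1-HIT; vc=[40]
#12 0xe7→b28/s4 MISS; vc=[40]
#13 0x1c2→b56/s0 MISS; vc=[40,32]
#14 0xe5→b28/s4 L1-HIT; vc=[40,32]
#15 0xad→b21/s5 MISS; vc=[40,32]
#16 0x42→b8/s0 MISS; vc=[40,32,56]
#17 0x85→b16/s0 MISS; vc=[40,32,56,8]
#18 0x47→b8/s0 VC-HIT; vc=[40,32,56,16]
#19 0x71→b14/s6 MISS; vc=[32,56,16,22]
#20 0xb7→b22/s6 VC-HIT; vc=[32,56,16,14]
#21 0x74→b14/s6 VC-HIT; vc=[32,56,16,22]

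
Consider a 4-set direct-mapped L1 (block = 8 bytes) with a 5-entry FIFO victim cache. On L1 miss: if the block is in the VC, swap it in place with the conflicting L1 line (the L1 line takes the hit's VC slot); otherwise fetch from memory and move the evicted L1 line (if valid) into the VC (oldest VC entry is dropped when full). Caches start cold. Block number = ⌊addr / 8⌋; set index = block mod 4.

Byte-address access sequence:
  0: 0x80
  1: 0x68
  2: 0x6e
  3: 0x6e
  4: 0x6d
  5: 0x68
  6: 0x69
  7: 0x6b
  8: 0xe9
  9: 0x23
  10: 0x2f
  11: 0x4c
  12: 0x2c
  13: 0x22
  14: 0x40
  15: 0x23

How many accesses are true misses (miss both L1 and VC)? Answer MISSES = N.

#0 0x80→b16/s0 MISS; vc=[]
#1 0x68→b13/s1 MISS; vc=[]
#2 0x6e→b13/s1 L1-HIT; vc=[]
#3 0x6e→b13/s1 L1-HIT; vc=[]
#4 0x6d→b13/s1 L1-HIT; vc=[]
#5 0x68→b13/s1 L1-HIT; vc=[]
#6 0x69→b13/s1 L1-HIT; vc=[]
#7 0x6b→b13/s1 L1-HIT; vc=[]
#8 0xe9→b29/s1 MISS; vc=[13]
#9 0x23→b4/s0 MISS; vc=[13,16]
#10 0x2f→b5/s1 MISS; vc=[13,16,29]
#11 0x4c→b9/s1 MISS; vc=[13,16,29,5]
#12 0x2c→b5/s1 VC-HIT; vc=[13,16,29,9]
#13 0x22→b4/s0 L1-HIT; vc=[13,16,29,9]
#14 0x40→b8/s0 MISS; vc=[13,16,29,9,4]
#15 0x23→b4/s0 VC-HIT; vc=[13,16,29,9,8]

MISSES = 7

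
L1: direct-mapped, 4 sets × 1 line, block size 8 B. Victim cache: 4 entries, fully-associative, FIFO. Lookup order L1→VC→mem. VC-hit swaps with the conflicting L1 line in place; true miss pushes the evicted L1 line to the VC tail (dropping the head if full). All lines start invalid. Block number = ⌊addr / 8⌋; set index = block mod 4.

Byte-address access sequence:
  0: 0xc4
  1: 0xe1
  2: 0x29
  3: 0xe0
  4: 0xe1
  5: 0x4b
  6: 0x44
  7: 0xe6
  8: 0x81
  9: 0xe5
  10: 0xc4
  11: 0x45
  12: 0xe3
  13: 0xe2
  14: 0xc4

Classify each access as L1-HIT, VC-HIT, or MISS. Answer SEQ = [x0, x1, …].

SEQ = [MISS, MISS, MISS, L1-HIT, L1-HIT, MISS, MISS, VC-HIT, MISS, VC-HIT, VC-HIT, VC-HIT, VC-HIT, L1-HIT, VC-HIT]

#0 0xc4→b24/s0 MISS; vc=[]
#1 0xe1→b28/s0 MISS; vc=[24]
#2 0x29→b5/s1 MISS; vc=[24]
#3 0xe0→b28/s0 L1-HIT; vc=[24]
#4 0xe1→b28/s0 L1-HIT; vc=[24]
#5 0x4b→b9/s1 MISS; vc=[24,5]
#6 0x44→b8/s0 MISS; vc=[24,5,28]
#7 0xe6→b28/s0 VC-HIT; vc=[24,5,8]
#8 0x81→b16/s0 MISS; vc=[24,5,8,28]
#9 0xe5→b28/s0 VC-HIT; vc=[24,5,8,16]
#10 0xc4→b24/s0 VC-HIT; vc=[28,5,8,16]
#11 0x45→b8/s0 VC-HIT; vc=[28,5,24,16]
#12 0xe3→b28/s0 VC-HIT; vc=[8,5,24,16]
#13 0xe2→b28/s0 L1-HIT; vc=[8,5,24,16]
#14 0xc4→b24/s0 VC-HIT; vc=[8,5,28,16]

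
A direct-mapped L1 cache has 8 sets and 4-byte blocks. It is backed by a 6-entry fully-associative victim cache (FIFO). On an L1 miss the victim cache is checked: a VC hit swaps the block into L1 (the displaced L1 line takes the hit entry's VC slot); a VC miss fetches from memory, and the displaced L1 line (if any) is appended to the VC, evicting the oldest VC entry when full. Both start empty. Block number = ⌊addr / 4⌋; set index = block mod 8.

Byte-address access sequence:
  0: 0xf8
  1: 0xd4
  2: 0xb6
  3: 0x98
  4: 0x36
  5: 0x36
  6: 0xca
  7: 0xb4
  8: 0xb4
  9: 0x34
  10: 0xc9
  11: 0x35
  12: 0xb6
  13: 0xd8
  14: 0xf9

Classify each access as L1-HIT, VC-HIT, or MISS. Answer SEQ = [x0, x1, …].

SEQ = [MISS, MISS, MISS, MISS, MISS, L1-HIT, MISS, VC-HIT, L1-HIT, VC-HIT, L1-HIT, L1-HIT, VC-HIT, MISS, VC-HIT]

  [0] addr=0xf8 blk=62 s=6: MISS | VC []
  [1] addr=0xd4 blk=53 s=5: MISS | VC []
  [2] addr=0xb6 blk=45 s=5: MISS | VC [53]
  [3] addr=0x98 blk=38 s=6: MISS | VC [53, 62]
  [4] addr=0x36 blk=13 s=5: MISS | VC [53, 62, 45]
  [5] addr=0x36 blk=13 s=5: L1-HIT | VC [53, 62, 45]
  [6] addr=0xca blk=50 s=2: MISS | VC [53, 62, 45]
  [7] addr=0xb4 blk=45 s=5: VC-HIT | VC [53, 62, 13]
  [8] addr=0xb4 blk=45 s=5: L1-HIT | VC [53, 62, 13]
  [9] addr=0x34 blk=13 s=5: VC-HIT | VC [53, 62, 45]
  [10] addr=0xc9 blk=50 s=2: L1-HIT | VC [53, 62, 45]
  [11] addr=0x35 blk=13 s=5: L1-HIT | VC [53, 62, 45]
  [12] addr=0xb6 blk=45 s=5: VC-HIT | VC [53, 62, 13]
  [13] addr=0xd8 blk=54 s=6: MISS | VC [53, 62, 13, 38]
  [14] addr=0xf9 blk=62 s=6: VC-HIT | VC [53, 54, 13, 38]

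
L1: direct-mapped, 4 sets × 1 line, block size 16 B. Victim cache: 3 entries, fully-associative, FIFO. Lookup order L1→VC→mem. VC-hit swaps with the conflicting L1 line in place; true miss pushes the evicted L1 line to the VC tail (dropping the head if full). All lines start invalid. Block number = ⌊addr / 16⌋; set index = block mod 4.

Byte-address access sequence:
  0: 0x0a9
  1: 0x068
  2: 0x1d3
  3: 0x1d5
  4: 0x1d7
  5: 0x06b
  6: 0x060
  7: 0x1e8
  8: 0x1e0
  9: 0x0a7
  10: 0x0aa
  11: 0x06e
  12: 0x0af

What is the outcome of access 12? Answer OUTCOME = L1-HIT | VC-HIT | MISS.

OUTCOME = VC-HIT

0: 0xa9 (blk 10, set 2) → MISS  vc=[]
1: 0x68 (blk 6, set 2) → MISS  vc=[10]
2: 0x1d3 (blk 29, set 1) → MISS  vc=[10]
3: 0x1d5 (blk 29, set 1) → L1-HIT  vc=[10]
4: 0x1d7 (blk 29, set 1) → L1-HIT  vc=[10]
5: 0x6b (blk 6, set 2) → L1-HIT  vc=[10]
6: 0x60 (blk 6, set 2) → L1-HIT  vc=[10]
7: 0x1e8 (blk 30, set 2) → MISS  vc=[10, 6]
8: 0x1e0 (blk 30, set 2) → L1-HIT  vc=[10, 6]
9: 0xa7 (blk 10, set 2) → VC-HIT  vc=[30, 6]
10: 0xaa (blk 10, set 2) → L1-HIT  vc=[30, 6]
11: 0x6e (blk 6, set 2) → VC-HIT  vc=[30, 10]
12: 0xaf (blk 10, set 2) → VC-HIT  vc=[30, 6]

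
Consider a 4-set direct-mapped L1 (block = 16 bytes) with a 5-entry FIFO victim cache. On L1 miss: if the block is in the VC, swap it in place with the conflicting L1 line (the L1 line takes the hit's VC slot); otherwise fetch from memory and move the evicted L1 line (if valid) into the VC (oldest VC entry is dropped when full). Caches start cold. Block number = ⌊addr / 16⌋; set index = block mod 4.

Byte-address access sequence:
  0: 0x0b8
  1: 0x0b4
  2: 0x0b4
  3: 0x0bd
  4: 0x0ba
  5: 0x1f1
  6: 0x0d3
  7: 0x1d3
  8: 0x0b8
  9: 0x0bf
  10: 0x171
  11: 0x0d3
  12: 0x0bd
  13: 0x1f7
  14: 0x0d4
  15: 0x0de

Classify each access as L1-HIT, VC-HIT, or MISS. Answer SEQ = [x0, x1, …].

SEQ = [MISS, L1-HIT, L1-HIT, L1-HIT, L1-HIT, MISS, MISS, MISS, VC-HIT, L1-HIT, MISS, VC-HIT, VC-HIT, VC-HIT, L1-HIT, L1-HIT]

#0 0xb8→b11/s3 MISS; vc=[]
#1 0xb4→b11/s3 L1-HIT; vc=[]
#2 0xb4→b11/s3 L1-HIT; vc=[]
#3 0xbd→b11/s3 L1-HIT; vc=[]
#4 0xba→b11/s3 L1-HIT; vc=[]
#5 0x1f1→b31/s3 MISS; vc=[11]
#6 0xd3→b13/s1 MISS; vc=[11]
#7 0x1d3→b29/s1 MISS; vc=[11,13]
#8 0xb8→b11/s3 VC-HIT; vc=[31,13]
#9 0xbf→b11/s3 L1-HIT; vc=[31,13]
#10 0x171→b23/s3 MISS; vc=[31,13,11]
#11 0xd3→b13/s1 VC-HIT; vc=[31,29,11]
#12 0xbd→b11/s3 VC-HIT; vc=[31,29,23]
#13 0x1f7→b31/s3 VC-HIT; vc=[11,29,23]
#14 0xd4→b13/s1 L1-HIT; vc=[11,29,23]
#15 0xde→b13/s1 L1-HIT; vc=[11,29,23]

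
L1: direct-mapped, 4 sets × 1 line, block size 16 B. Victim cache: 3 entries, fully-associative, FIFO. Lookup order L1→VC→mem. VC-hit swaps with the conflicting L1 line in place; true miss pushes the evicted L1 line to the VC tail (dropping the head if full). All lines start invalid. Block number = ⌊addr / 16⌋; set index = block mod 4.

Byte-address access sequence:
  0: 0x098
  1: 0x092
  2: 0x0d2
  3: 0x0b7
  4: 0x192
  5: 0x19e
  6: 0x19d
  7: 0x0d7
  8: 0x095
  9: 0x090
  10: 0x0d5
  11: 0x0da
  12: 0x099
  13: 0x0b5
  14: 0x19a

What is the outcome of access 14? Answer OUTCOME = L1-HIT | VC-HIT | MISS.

0: 0x98 (blk 9, set 1) → MISS  vc=[]
1: 0x92 (blk 9, set 1) → L1-HIT  vc=[]
2: 0xd2 (blk 13, set 1) → MISS  vc=[9]
3: 0xb7 (blk 11, set 3) → MISS  vc=[9]
4: 0x192 (blk 25, set 1) → MISS  vc=[9, 13]
5: 0x19e (blk 25, set 1) → L1-HIT  vc=[9, 13]
6: 0x19d (blk 25, set 1) → L1-HIT  vc=[9, 13]
7: 0xd7 (blk 13, set 1) → VC-HIT  vc=[9, 25]
8: 0x95 (blk 9, set 1) → VC-HIT  vc=[13, 25]
9: 0x90 (blk 9, set 1) → L1-HIT  vc=[13, 25]
10: 0xd5 (blk 13, set 1) → VC-HIT  vc=[9, 25]
11: 0xda (blk 13, set 1) → L1-HIT  vc=[9, 25]
12: 0x99 (blk 9, set 1) → VC-HIT  vc=[13, 25]
13: 0xb5 (blk 11, set 3) → L1-HIT  vc=[13, 25]
14: 0x19a (blk 25, set 1) → VC-HIT  vc=[13, 9]

OUTCOME = VC-HIT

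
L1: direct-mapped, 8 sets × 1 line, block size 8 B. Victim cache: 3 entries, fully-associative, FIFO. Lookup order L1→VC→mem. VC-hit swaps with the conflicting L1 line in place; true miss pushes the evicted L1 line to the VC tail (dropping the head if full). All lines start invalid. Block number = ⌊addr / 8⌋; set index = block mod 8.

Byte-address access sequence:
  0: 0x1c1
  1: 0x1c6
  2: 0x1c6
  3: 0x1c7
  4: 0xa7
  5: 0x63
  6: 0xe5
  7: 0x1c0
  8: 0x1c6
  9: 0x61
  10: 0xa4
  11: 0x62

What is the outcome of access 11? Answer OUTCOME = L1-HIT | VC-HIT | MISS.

#0 0x1c1→b56/s0 MISS; vc=[]
#1 0x1c6→b56/s0 L1-HIT; vc=[]
#2 0x1c6→b56/s0 L1-HIT; vc=[]
#3 0x1c7→b56/s0 L1-HIT; vc=[]
#4 0xa7→b20/s4 MISS; vc=[]
#5 0x63→b12/s4 MISS; vc=[20]
#6 0xe5→b28/s4 MISS; vc=[20,12]
#7 0x1c0→b56/s0 L1-HIT; vc=[20,12]
#8 0x1c6→b56/s0 L1-HIT; vc=[20,12]
#9 0x61→b12/s4 VC-HIT; vc=[20,28]
#10 0xa4→b20/s4 VC-HIT; vc=[12,28]
#11 0x62→b12/s4 VC-HIT; vc=[20,28]

OUTCOME = VC-HIT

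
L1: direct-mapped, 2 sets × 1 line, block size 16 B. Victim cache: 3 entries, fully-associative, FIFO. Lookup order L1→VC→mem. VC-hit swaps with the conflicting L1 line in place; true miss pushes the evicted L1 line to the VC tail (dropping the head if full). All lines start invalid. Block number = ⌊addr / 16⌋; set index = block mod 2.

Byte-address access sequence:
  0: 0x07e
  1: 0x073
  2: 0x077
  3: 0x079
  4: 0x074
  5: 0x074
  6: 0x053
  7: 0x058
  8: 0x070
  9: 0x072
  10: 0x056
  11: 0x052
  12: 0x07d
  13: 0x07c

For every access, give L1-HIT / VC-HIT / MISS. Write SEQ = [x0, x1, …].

#0 0x7e→b7/s1 MISS; vc=[]
#1 0x73→b7/s1 L1-HIT; vc=[]
#2 0x77→b7/s1 L1-HIT; vc=[]
#3 0x79→b7/s1 L1-HIT; vc=[]
#4 0x74→b7/s1 L1-HIT; vc=[]
#5 0x74→b7/s1 L1-HIT; vc=[]
#6 0x53→b5/s1 MISS; vc=[7]
#7 0x58→b5/s1 L1-HIT; vc=[7]
#8 0x70→b7/s1 VC-HIT; vc=[5]
#9 0x72→b7/s1 L1-HIT; vc=[5]
#10 0x56→b5/s1 VC-HIT; vc=[7]
#11 0x52→b5/s1 L1-HIT; vc=[7]
#12 0x7d→b7/s1 VC-HIT; vc=[5]
#13 0x7c→b7/s1 L1-HIT; vc=[5]

SEQ = [MISS, L1-HIT, L1-HIT, L1-HIT, L1-HIT, L1-HIT, MISS, L1-HIT, VC-HIT, L1-HIT, VC-HIT, L1-HIT, VC-HIT, L1-HIT]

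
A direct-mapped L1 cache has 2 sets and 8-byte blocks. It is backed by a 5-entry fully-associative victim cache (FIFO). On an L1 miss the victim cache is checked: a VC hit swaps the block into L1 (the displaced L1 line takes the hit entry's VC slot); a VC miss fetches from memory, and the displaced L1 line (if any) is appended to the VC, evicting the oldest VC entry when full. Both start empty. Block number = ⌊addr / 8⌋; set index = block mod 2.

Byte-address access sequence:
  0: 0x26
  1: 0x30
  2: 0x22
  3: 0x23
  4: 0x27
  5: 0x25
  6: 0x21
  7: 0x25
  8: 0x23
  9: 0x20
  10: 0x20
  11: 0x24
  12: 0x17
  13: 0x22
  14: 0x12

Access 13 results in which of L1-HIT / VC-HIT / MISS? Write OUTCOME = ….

OUTCOME = VC-HIT

  [0] addr=0x26 blk=4 s=0: MISS | VC []
  [1] addr=0x30 blk=6 s=0: MISS | VC [4]
  [2] addr=0x22 blk=4 s=0: VC-HIT | VC [6]
  [3] addr=0x23 blk=4 s=0: L1-HIT | VC [6]
  [4] addr=0x27 blk=4 s=0: L1-HIT | VC [6]
  [5] addr=0x25 blk=4 s=0: L1-HIT | VC [6]
  [6] addr=0x21 blk=4 s=0: L1-HIT | VC [6]
  [7] addr=0x25 blk=4 s=0: L1-HIT | VC [6]
  [8] addr=0x23 blk=4 s=0: L1-HIT | VC [6]
  [9] addr=0x20 blk=4 s=0: L1-HIT | VC [6]
  [10] addr=0x20 blk=4 s=0: L1-HIT | VC [6]
  [11] addr=0x24 blk=4 s=0: L1-HIT | VC [6]
  [12] addr=0x17 blk=2 s=0: MISS | VC [6, 4]
  [13] addr=0x22 blk=4 s=0: VC-HIT | VC [6, 2]
  [14] addr=0x12 blk=2 s=0: VC-HIT | VC [6, 4]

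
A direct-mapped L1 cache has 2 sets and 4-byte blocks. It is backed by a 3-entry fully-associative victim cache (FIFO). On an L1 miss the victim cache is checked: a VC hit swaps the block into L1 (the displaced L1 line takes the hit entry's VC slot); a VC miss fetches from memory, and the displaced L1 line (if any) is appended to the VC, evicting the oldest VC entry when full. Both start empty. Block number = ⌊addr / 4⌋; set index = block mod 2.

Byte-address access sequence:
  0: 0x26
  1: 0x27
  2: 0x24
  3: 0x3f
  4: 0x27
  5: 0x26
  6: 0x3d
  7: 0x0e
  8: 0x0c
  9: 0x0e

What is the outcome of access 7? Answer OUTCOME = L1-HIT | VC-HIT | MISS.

OUTCOME = MISS

0: 0x26 (blk 9, set 1) → MISS  vc=[]
1: 0x27 (blk 9, set 1) → L1-HIT  vc=[]
2: 0x24 (blk 9, set 1) → L1-HIT  vc=[]
3: 0x3f (blk 15, set 1) → MISS  vc=[9]
4: 0x27 (blk 9, set 1) → VC-HIT  vc=[15]
5: 0x26 (blk 9, set 1) → L1-HIT  vc=[15]
6: 0x3d (blk 15, set 1) → VC-HIT  vc=[9]
7: 0xe (blk 3, set 1) → MISS  vc=[9, 15]
8: 0xc (blk 3, set 1) → L1-HIT  vc=[9, 15]
9: 0xe (blk 3, set 1) → L1-HIT  vc=[9, 15]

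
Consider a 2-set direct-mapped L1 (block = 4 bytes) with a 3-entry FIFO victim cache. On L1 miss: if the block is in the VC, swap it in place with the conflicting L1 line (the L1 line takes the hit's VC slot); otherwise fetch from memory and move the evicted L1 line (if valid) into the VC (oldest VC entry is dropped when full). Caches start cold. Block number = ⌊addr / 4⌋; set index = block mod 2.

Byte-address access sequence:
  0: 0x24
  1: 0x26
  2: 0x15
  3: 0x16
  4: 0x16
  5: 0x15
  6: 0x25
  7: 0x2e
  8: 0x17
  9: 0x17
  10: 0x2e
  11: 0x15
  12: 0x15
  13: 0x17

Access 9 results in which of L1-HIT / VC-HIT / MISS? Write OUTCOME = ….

OUTCOME = L1-HIT

  [0] addr=0x24 blk=9 s=1: MISS | VC []
  [1] addr=0x26 blk=9 s=1: L1-HIT | VC []
  [2] addr=0x15 blk=5 s=1: MISS | VC [9]
  [3] addr=0x16 blk=5 s=1: L1-HIT | VC [9]
  [4] addr=0x16 blk=5 s=1: L1-HIT | VC [9]
  [5] addr=0x15 blk=5 s=1: L1-HIT | VC [9]
  [6] addr=0x25 blk=9 s=1: VC-HIT | VC [5]
  [7] addr=0x2e blk=11 s=1: MISS | VC [5, 9]
  [8] addr=0x17 blk=5 s=1: VC-HIT | VC [11, 9]
  [9] addr=0x17 blk=5 s=1: L1-HIT | VC [11, 9]
  [10] addr=0x2e blk=11 s=1: VC-HIT | VC [5, 9]
  [11] addr=0x15 blk=5 s=1: VC-HIT | VC [11, 9]
  [12] addr=0x15 blk=5 s=1: L1-HIT | VC [11, 9]
  [13] addr=0x17 blk=5 s=1: L1-HIT | VC [11, 9]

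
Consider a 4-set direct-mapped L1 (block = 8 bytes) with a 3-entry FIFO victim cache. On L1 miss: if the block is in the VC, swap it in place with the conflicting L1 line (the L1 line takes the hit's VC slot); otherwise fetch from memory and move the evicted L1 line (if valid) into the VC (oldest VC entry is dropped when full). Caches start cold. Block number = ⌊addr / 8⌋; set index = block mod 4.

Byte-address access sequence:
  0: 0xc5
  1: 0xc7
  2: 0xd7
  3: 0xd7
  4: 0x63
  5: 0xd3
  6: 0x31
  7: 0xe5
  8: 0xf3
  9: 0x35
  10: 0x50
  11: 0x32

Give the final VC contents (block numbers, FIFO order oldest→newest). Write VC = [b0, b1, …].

VC = [12, 30, 10]

0: 0xc5 (blk 24, set 0) → MISS  vc=[]
1: 0xc7 (blk 24, set 0) → L1-HIT  vc=[]
2: 0xd7 (blk 26, set 2) → MISS  vc=[]
3: 0xd7 (blk 26, set 2) → L1-HIT  vc=[]
4: 0x63 (blk 12, set 0) → MISS  vc=[24]
5: 0xd3 (blk 26, set 2) → L1-HIT  vc=[24]
6: 0x31 (blk 6, set 2) → MISS  vc=[24, 26]
7: 0xe5 (blk 28, set 0) → MISS  vc=[24, 26, 12]
8: 0xf3 (blk 30, set 2) → MISS  vc=[26, 12, 6]
9: 0x35 (blk 6, set 2) → VC-HIT  vc=[26, 12, 30]
10: 0x50 (blk 10, set 2) → MISS  vc=[12, 30, 6]
11: 0x32 (blk 6, set 2) → VC-HIT  vc=[12, 30, 10]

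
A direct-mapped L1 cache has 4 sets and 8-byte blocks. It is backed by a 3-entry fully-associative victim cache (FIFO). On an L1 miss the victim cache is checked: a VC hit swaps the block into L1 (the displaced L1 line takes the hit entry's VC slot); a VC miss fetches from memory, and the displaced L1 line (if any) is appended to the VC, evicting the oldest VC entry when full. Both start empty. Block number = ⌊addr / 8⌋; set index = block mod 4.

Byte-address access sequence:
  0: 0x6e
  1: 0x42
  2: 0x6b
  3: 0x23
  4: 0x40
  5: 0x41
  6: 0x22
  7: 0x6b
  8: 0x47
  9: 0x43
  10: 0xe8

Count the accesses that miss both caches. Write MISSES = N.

0: 0x6e (blk 13, set 1) → MISS  vc=[]
1: 0x42 (blk 8, set 0) → MISS  vc=[]
2: 0x6b (blk 13, set 1) → L1-HIT  vc=[]
3: 0x23 (blk 4, set 0) → MISS  vc=[8]
4: 0x40 (blk 8, set 0) → VC-HIT  vc=[4]
5: 0x41 (blk 8, set 0) → L1-HIT  vc=[4]
6: 0x22 (blk 4, set 0) → VC-HIT  vc=[8]
7: 0x6b (blk 13, set 1) → L1-HIT  vc=[8]
8: 0x47 (blk 8, set 0) → VC-HIT  vc=[4]
9: 0x43 (blk 8, set 0) → L1-HIT  vc=[4]
10: 0xe8 (blk 29, set 1) → MISS  vc=[4, 13]

MISSES = 4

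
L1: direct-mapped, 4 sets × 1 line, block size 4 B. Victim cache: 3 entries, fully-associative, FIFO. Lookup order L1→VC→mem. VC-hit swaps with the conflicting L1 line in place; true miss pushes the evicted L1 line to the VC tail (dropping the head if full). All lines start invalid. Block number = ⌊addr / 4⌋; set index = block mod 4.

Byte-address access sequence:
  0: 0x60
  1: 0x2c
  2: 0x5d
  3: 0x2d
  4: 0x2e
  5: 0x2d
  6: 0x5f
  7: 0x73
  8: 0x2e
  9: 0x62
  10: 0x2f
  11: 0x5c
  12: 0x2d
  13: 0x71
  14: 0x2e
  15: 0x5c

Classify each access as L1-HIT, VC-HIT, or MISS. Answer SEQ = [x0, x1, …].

#0 0x60→b24/s0 MISS; vc=[]
#1 0x2c→b11/s3 MISS; vc=[]
#2 0x5d→b23/s3 MISS; vc=[11]
#3 0x2d→b11/s3 VC-HIT; vc=[23]
#4 0x2e→b11/s3 L1-HIT; vc=[23]
#5 0x2d→b11/s3 L1-HIT; vc=[23]
#6 0x5f→b23/s3 VC-HIT; vc=[11]
#7 0x73→b28/s0 MISS; vc=[11,24]
#8 0x2e→b11/s3 VC-HIT; vc=[23,24]
#9 0x62→b24/s0 VC-HIT; vc=[23,28]
#10 0x2f→b11/s3 L1-HIT; vc=[23,28]
#11 0x5c→b23/s3 VC-HIT; vc=[11,28]
#12 0x2d→b11/s3 VC-HIT; vc=[23,28]
#13 0x71→b28/s0 VC-HIT; vc=[23,24]
#14 0x2e→b11/s3 L1-HIT; vc=[23,24]
#15 0x5c→b23/s3 VC-HIT; vc=[11,24]

SEQ = [MISS, MISS, MISS, VC-HIT, L1-HIT, L1-HIT, VC-HIT, MISS, VC-HIT, VC-HIT, L1-HIT, VC-HIT, VC-HIT, VC-HIT, L1-HIT, VC-HIT]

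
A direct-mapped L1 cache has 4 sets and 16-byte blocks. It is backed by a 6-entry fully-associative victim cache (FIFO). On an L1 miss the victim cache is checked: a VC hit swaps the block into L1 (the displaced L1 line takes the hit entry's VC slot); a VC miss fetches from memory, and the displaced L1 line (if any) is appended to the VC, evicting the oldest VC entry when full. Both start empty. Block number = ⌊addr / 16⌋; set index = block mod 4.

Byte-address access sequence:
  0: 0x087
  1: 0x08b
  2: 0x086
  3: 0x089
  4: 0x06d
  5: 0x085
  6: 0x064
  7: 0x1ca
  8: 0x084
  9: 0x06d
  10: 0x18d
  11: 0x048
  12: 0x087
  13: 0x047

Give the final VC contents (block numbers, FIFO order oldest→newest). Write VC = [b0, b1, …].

VC = [28, 8, 24]

0: 0x87 (blk 8, set 0) → MISS  vc=[]
1: 0x8b (blk 8, set 0) → L1-HIT  vc=[]
2: 0x86 (blk 8, set 0) → L1-HIT  vc=[]
3: 0x89 (blk 8, set 0) → L1-HIT  vc=[]
4: 0x6d (blk 6, set 2) → MISS  vc=[]
5: 0x85 (blk 8, set 0) → L1-HIT  vc=[]
6: 0x64 (blk 6, set 2) → L1-HIT  vc=[]
7: 0x1ca (blk 28, set 0) → MISS  vc=[8]
8: 0x84 (blk 8, set 0) → VC-HIT  vc=[28]
9: 0x6d (blk 6, set 2) → L1-HIT  vc=[28]
10: 0x18d (blk 24, set 0) → MISS  vc=[28, 8]
11: 0x48 (blk 4, set 0) → MISS  vc=[28, 8, 24]
12: 0x87 (blk 8, set 0) → VC-HIT  vc=[28, 4, 24]
13: 0x47 (blk 4, set 0) → VC-HIT  vc=[28, 8, 24]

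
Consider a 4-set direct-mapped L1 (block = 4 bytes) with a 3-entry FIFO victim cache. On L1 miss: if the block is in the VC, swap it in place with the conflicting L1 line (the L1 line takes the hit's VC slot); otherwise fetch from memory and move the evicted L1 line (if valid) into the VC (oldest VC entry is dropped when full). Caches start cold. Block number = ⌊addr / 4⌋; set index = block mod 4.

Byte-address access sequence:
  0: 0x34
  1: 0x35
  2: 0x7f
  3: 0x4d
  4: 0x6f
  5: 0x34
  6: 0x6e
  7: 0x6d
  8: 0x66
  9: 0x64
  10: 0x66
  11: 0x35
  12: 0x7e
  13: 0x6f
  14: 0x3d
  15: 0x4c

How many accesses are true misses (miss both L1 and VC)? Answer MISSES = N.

#0 0x34→b13/s1 MISS; vc=[]
#1 0x35→b13/s1 L1-HIT; vc=[]
#2 0x7f→b31/s3 MISS; vc=[]
#3 0x4d→b19/s3 MISS; vc=[31]
#4 0x6f→b27/s3 MISS; vc=[31,19]
#5 0x34→b13/s1 L1-HIT; vc=[31,19]
#6 0x6e→b27/s3 L1-HIT; vc=[31,19]
#7 0x6d→b27/s3 L1-HIT; vc=[31,19]
#8 0x66→b25/s1 MISS; vc=[31,19,13]
#9 0x64→b25/s1 L1-HIT; vc=[31,19,13]
#10 0x66→b25/s1 L1-HIT; vc=[31,19,13]
#11 0x35→b13/s1 VC-HIT; vc=[31,19,25]
#12 0x7e→b31/s3 VC-HIT; vc=[27,19,25]
#13 0x6f→b27/s3 VC-HIT; vc=[31,19,25]
#14 0x3d→b15/s3 MISS; vc=[19,25,27]
#15 0x4c→b19/s3 VC-HIT; vc=[15,25,27]

MISSES = 6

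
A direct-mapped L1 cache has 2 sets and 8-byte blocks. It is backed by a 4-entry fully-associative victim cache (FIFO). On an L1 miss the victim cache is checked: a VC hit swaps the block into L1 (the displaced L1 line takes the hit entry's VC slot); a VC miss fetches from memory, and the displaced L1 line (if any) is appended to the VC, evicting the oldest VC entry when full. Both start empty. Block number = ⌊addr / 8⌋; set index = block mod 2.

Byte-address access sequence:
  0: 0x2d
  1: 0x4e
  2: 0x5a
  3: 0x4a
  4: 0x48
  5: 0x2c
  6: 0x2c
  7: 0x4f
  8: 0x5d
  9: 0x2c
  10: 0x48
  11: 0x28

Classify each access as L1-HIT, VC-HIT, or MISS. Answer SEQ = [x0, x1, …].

SEQ = [MISS, MISS, MISS, VC-HIT, L1-HIT, VC-HIT, L1-HIT, VC-HIT, VC-HIT, VC-HIT, VC-HIT, VC-HIT]

#0 0x2d→b5/s1 MISS; vc=[]
#1 0x4e→b9/s1 MISS; vc=[5]
#2 0x5a→b11/s1 MISS; vc=[5,9]
#3 0x4a→b9/s1 VC-HIT; vc=[5,11]
#4 0x48→b9/s1 L1-HIT; vc=[5,11]
#5 0x2c→b5/s1 VC-HIT; vc=[9,11]
#6 0x2c→b5/s1 L1-HIT; vc=[9,11]
#7 0x4f→b9/s1 VC-HIT; vc=[5,11]
#8 0x5d→b11/s1 VC-HIT; vc=[5,9]
#9 0x2c→b5/s1 VC-HIT; vc=[11,9]
#10 0x48→b9/s1 VC-HIT; vc=[11,5]
#11 0x28→b5/s1 VC-HIT; vc=[11,9]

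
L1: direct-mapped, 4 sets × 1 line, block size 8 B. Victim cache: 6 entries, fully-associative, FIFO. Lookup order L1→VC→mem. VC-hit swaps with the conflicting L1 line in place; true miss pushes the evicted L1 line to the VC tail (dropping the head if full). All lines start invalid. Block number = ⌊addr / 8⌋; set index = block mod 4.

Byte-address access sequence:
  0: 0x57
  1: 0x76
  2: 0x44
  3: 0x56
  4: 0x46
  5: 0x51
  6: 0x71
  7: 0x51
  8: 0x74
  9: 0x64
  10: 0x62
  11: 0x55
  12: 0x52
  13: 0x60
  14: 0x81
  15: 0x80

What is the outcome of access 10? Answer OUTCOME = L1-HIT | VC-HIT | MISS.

  [0] addr=0x57 blk=10 s=2: MISS | VC []
  [1] addr=0x76 blk=14 s=2: MISS | VC [10]
  [2] addr=0x44 blk=8 s=0: MISS | VC [10]
  [3] addr=0x56 blk=10 s=2: VC-HIT | VC [14]
  [4] addr=0x46 blk=8 s=0: L1-HIT | VC [14]
  [5] addr=0x51 blk=10 s=2: L1-HIT | VC [14]
  [6] addr=0x71 blk=14 s=2: VC-HIT | VC [10]
  [7] addr=0x51 blk=10 s=2: VC-HIT | VC [14]
  [8] addr=0x74 blk=14 s=2: VC-HIT | VC [10]
  [9] addr=0x64 blk=12 s=0: MISS | VC [10, 8]
  [10] addr=0x62 blk=12 s=0: L1-HIT | VC [10, 8]
  [11] addr=0x55 blk=10 s=2: VC-HIT | VC [14, 8]
  [12] addr=0x52 blk=10 s=2: L1-HIT | VC [14, 8]
  [13] addr=0x60 blk=12 s=0: L1-HIT | VC [14, 8]
  [14] addr=0x81 blk=16 s=0: MISS | VC [14, 8, 12]
  [15] addr=0x80 blk=16 s=0: L1-HIT | VC [14, 8, 12]

OUTCOME = L1-HIT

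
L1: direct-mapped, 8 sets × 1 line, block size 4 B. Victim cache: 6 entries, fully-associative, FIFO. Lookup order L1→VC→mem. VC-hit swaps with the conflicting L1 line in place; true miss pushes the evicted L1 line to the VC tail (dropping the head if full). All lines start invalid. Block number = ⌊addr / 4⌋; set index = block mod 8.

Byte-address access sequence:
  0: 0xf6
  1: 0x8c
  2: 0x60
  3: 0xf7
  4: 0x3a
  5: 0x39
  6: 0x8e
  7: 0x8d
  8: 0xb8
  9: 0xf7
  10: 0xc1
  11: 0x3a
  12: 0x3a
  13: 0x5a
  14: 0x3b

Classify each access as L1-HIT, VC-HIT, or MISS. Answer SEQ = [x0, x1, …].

  [0] addr=0xf6 blk=61 s=5: MISS | VC []
  [1] addr=0x8c blk=35 s=3: MISS | VC []
  [2] addr=0x60 blk=24 s=0: MISS | VC []
  [3] addr=0xf7 blk=61 s=5: L1-HIT | VC []
  [4] addr=0x3a blk=14 s=6: MISS | VC []
  [5] addr=0x39 blk=14 s=6: L1-HIT | VC []
  [6] addr=0x8e blk=35 s=3: L1-HIT | VC []
  [7] addr=0x8d blk=35 s=3: L1-HIT | VC []
  [8] addr=0xb8 blk=46 s=6: MISS | VC [14]
  [9] addr=0xf7 blk=61 s=5: L1-HIT | VC [14]
  [10] addr=0xc1 blk=48 s=0: MISS | VC [14, 24]
  [11] addr=0x3a blk=14 s=6: VC-HIT | VC [46, 24]
  [12] addr=0x3a blk=14 s=6: L1-HIT | VC [46, 24]
  [13] addr=0x5a blk=22 s=6: MISS | VC [46, 24, 14]
  [14] addr=0x3b blk=14 s=6: VC-HIT | VC [46, 24, 22]

SEQ = [MISS, MISS, MISS, L1-HIT, MISS, L1-HIT, L1-HIT, L1-HIT, MISS, L1-HIT, MISS, VC-HIT, L1-HIT, MISS, VC-HIT]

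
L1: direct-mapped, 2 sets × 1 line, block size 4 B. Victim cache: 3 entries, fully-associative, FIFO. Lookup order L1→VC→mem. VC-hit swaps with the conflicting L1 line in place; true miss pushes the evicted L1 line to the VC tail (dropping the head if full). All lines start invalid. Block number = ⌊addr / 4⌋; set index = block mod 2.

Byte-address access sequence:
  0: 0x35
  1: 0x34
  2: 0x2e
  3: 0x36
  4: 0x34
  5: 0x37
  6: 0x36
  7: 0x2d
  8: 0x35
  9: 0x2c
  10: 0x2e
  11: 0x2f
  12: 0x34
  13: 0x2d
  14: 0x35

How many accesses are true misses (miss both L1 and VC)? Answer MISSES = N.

MISSES = 2

  [0] addr=0x35 blk=13 s=1: MISS | VC []
  [1] addr=0x34 blk=13 s=1: L1-HIT | VC []
  [2] addr=0x2e blk=11 s=1: MISS | VC [13]
  [3] addr=0x36 blk=13 s=1: VC-HIT | VC [11]
  [4] addr=0x34 blk=13 s=1: L1-HIT | VC [11]
  [5] addr=0x37 blk=13 s=1: L1-HIT | VC [11]
  [6] addr=0x36 blk=13 s=1: L1-HIT | VC [11]
  [7] addr=0x2d blk=11 s=1: VC-HIT | VC [13]
  [8] addr=0x35 blk=13 s=1: VC-HIT | VC [11]
  [9] addr=0x2c blk=11 s=1: VC-HIT | VC [13]
  [10] addr=0x2e blk=11 s=1: L1-HIT | VC [13]
  [11] addr=0x2f blk=11 s=1: L1-HIT | VC [13]
  [12] addr=0x34 blk=13 s=1: VC-HIT | VC [11]
  [13] addr=0x2d blk=11 s=1: VC-HIT | VC [13]
  [14] addr=0x35 blk=13 s=1: VC-HIT | VC [11]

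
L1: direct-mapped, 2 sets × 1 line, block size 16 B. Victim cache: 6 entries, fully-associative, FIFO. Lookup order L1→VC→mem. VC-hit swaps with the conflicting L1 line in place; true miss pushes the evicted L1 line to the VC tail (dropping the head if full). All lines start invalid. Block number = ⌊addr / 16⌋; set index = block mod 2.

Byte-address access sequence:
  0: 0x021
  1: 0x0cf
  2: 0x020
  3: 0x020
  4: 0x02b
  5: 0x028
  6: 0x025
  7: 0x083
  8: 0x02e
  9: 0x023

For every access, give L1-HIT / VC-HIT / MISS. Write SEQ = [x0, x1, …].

0: 0x21 (blk 2, set 0) → MISS  vc=[]
1: 0xcf (blk 12, set 0) → MISS  vc=[2]
2: 0x20 (blk 2, set 0) → VC-HIT  vc=[12]
3: 0x20 (blk 2, set 0) → L1-HIT  vc=[12]
4: 0x2b (blk 2, set 0) → L1-HIT  vc=[12]
5: 0x28 (blk 2, set 0) → L1-HIT  vc=[12]
6: 0x25 (blk 2, set 0) → L1-HIT  vc=[12]
7: 0x83 (blk 8, set 0) → MISS  vc=[12, 2]
8: 0x2e (blk 2, set 0) → VC-HIT  vc=[12, 8]
9: 0x23 (blk 2, set 0) → L1-HIT  vc=[12, 8]

SEQ = [MISS, MISS, VC-HIT, L1-HIT, L1-HIT, L1-HIT, L1-HIT, MISS, VC-HIT, L1-HIT]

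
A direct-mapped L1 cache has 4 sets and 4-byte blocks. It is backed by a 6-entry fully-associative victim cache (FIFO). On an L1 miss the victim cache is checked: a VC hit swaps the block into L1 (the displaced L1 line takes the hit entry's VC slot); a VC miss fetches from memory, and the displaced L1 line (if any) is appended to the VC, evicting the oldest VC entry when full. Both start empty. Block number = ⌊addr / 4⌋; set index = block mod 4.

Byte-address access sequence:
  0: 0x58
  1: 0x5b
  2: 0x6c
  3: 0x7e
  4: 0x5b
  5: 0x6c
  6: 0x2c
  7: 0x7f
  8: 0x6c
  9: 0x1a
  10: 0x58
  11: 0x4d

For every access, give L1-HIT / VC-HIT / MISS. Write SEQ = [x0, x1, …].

SEQ = [MISS, L1-HIT, MISS, MISS, L1-HIT, VC-HIT, MISS, VC-HIT, VC-HIT, MISS, VC-HIT, MISS]

  [0] addr=0x58 blk=22 s=2: MISS | VC []
  [1] addr=0x5b blk=22 s=2: L1-HIT | VC []
  [2] addr=0x6c blk=27 s=3: MISS | VC []
  [3] addr=0x7e blk=31 s=3: MISS | VC [27]
  [4] addr=0x5b blk=22 s=2: L1-HIT | VC [27]
  [5] addr=0x6c blk=27 s=3: VC-HIT | VC [31]
  [6] addr=0x2c blk=11 s=3: MISS | VC [31, 27]
  [7] addr=0x7f blk=31 s=3: VC-HIT | VC [11, 27]
  [8] addr=0x6c blk=27 s=3: VC-HIT | VC [11, 31]
  [9] addr=0x1a blk=6 s=2: MISS | VC [11, 31, 22]
  [10] addr=0x58 blk=22 s=2: VC-HIT | VC [11, 31, 6]
  [11] addr=0x4d blk=19 s=3: MISS | VC [11, 31, 6, 27]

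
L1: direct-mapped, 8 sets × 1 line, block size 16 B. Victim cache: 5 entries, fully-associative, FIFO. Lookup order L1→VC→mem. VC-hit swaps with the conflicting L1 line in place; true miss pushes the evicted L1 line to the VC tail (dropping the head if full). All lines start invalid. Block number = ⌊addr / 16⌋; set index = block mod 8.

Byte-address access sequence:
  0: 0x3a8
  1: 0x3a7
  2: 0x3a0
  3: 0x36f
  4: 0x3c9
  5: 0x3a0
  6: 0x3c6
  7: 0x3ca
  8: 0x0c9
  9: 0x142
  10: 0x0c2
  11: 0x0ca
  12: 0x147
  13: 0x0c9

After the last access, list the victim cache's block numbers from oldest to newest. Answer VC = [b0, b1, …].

VC = [60, 20]

#0 0x3a8→b58/s2 MISS; vc=[]
#1 0x3a7→b58/s2 L1-HIT; vc=[]
#2 0x3a0→b58/s2 L1-HIT; vc=[]
#3 0x36f→b54/s6 MISS; vc=[]
#4 0x3c9→b60/s4 MISS; vc=[]
#5 0x3a0→b58/s2 L1-HIT; vc=[]
#6 0x3c6→b60/s4 L1-HIT; vc=[]
#7 0x3ca→b60/s4 L1-HIT; vc=[]
#8 0xc9→b12/s4 MISS; vc=[60]
#9 0x142→b20/s4 MISS; vc=[60,12]
#10 0xc2→b12/s4 VC-HIT; vc=[60,20]
#11 0xca→b12/s4 L1-HIT; vc=[60,20]
#12 0x147→b20/s4 VC-HIT; vc=[60,12]
#13 0xc9→b12/s4 VC-HIT; vc=[60,20]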